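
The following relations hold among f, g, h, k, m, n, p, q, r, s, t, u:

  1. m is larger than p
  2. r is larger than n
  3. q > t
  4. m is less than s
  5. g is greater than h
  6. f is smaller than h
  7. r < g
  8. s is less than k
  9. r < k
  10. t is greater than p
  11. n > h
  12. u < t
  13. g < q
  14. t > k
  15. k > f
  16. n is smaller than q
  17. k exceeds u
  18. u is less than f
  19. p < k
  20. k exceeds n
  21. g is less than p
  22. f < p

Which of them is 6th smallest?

The consecutive relations fix a unique order: u < f < h < n < r < g < p < m < s < k < t < q.
Counting 6 from the smallest end gives g.

g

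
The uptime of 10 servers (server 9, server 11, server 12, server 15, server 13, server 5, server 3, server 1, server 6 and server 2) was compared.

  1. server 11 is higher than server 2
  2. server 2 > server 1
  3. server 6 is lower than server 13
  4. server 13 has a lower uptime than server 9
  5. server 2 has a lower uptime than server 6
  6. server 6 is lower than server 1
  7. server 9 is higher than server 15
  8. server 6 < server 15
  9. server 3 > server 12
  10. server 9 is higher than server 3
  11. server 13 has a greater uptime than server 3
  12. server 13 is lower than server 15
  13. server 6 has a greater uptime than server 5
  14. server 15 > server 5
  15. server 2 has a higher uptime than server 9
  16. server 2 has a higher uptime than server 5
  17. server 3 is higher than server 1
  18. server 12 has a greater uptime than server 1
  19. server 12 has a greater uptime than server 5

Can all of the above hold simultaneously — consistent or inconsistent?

We have server 2 < server 6 stated directly, yet also server 6 < server 1 < server 12 < server 3 < server 13 < server 15 < server 9 < server 2 by chaining the others — so server 6 < server 2. Contradiction.

inconsistent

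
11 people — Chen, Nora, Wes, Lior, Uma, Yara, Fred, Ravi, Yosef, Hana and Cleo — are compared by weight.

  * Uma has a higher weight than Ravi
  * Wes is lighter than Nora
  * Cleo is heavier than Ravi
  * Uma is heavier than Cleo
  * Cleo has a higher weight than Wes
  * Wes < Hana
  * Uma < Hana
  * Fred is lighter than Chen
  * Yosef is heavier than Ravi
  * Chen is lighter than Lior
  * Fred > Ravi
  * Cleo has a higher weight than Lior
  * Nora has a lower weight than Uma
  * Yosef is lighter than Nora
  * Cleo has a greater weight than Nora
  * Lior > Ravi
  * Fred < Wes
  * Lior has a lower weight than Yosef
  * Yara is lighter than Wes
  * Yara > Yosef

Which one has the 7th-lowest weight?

Wes

Chaining the given pairs: Ravi < Fred < Chen < Lior < Yosef < Yara < Wes < Nora < Cleo < Uma < Hana.
Counting 7 from the smallest end gives Wes.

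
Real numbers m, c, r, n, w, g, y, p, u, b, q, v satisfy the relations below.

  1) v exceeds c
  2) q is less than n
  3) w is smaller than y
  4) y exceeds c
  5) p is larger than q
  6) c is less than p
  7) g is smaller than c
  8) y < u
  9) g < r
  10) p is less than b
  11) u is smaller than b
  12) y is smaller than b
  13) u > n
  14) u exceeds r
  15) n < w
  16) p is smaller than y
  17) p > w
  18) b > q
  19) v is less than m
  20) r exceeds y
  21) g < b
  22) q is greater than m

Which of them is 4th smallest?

m

The consecutive relations fix a unique order: g < c < v < m < q < n < w < p < y < r < u < b.
The 4th smallest is m.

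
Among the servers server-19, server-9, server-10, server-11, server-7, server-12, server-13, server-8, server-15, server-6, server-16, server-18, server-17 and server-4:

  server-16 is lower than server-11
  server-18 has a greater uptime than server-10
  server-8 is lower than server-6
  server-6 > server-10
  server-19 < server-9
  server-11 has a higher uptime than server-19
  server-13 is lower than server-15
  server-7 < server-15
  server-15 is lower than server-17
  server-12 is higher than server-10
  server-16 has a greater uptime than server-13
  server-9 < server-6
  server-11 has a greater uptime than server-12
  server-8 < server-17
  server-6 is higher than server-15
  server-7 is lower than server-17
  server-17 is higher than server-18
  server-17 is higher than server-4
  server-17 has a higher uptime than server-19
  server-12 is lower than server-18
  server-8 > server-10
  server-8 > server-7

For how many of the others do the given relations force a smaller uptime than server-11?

5

The elements the relations force below server-11 are server-10, server-19, server-12, server-13, server-16 — no chain reaches any other.
That is 5.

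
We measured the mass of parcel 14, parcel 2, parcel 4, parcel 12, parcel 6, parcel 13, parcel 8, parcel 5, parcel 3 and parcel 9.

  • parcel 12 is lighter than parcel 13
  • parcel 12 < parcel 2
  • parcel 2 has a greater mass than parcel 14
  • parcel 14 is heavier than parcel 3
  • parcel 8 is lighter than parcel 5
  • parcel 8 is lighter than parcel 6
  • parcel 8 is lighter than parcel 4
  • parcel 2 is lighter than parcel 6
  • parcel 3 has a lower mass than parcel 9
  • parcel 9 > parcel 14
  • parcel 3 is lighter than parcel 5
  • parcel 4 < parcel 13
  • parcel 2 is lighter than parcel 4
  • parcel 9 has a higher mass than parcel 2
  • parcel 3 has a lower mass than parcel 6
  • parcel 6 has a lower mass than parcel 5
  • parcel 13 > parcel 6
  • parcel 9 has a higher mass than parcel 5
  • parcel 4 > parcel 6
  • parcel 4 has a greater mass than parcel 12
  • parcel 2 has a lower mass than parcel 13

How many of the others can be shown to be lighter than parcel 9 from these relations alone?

7

The elements the relations force below parcel 9 are parcel 8, parcel 3, parcel 14, parcel 12, parcel 2, parcel 6, parcel 5 — no chain reaches any other.
That is 7.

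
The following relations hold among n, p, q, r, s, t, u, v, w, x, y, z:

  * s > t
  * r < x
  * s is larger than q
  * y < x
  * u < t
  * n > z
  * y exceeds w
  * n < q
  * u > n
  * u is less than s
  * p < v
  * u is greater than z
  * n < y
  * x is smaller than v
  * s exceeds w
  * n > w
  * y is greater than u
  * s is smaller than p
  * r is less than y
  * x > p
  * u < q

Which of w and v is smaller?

w < n and n < u give w < u.
With u < t: w < n < u < t.
Then t < s extends the chain to s.
With s < p: w < n < u < t < s < p.
Then p < x extends the chain to x.
With x < v: w < n < u < t < s < p < x < v.
So w < v; w is the smaller of the two.

w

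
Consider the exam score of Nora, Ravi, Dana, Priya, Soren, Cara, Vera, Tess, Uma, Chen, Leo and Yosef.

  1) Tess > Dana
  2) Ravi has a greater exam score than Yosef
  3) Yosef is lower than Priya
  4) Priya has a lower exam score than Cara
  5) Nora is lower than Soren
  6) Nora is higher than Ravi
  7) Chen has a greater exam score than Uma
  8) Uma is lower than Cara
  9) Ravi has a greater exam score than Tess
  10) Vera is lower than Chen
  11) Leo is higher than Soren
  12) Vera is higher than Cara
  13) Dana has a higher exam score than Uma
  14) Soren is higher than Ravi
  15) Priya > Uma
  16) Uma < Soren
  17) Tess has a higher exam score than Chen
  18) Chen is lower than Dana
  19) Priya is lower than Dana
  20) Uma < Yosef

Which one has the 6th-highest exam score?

Piecing the relations together gives one ordering: Uma < Yosef < Priya < Cara < Vera < Chen < Dana < Tess < Ravi < Nora < Soren < Leo.
The 6th largest is Dana.

Dana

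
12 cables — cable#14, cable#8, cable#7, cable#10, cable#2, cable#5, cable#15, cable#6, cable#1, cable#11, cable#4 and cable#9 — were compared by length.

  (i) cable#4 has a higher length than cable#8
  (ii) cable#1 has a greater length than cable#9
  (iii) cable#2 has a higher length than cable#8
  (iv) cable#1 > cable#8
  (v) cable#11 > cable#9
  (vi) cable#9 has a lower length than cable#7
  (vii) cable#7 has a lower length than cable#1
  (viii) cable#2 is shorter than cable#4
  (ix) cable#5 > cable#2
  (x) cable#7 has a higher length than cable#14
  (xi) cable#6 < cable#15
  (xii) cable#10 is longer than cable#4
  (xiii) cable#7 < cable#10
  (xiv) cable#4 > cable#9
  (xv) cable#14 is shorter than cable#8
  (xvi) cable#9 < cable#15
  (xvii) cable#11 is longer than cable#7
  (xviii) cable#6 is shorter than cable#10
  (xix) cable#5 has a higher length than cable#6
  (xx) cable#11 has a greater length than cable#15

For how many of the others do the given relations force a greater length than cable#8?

5

The elements the relations force above cable#8 are cable#2, cable#4, cable#1, cable#10, cable#5 — no chain reaches any other.
That is 5.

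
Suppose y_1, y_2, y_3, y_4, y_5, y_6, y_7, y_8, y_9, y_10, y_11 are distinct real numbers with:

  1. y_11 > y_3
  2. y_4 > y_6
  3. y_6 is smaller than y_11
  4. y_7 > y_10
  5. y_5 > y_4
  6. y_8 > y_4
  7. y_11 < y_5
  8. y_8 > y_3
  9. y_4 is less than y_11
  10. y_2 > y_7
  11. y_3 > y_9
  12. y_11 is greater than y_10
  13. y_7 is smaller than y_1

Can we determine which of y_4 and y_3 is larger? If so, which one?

undetermined

Following every chain through y_3: above y_3 we get y_8, y_11, y_5; below y_3 we get y_9.
y_4 is not reached, and no chain runs the other way from y_4 to y_3.
So the given relations leave the order of y_3 and y_4 undetermined.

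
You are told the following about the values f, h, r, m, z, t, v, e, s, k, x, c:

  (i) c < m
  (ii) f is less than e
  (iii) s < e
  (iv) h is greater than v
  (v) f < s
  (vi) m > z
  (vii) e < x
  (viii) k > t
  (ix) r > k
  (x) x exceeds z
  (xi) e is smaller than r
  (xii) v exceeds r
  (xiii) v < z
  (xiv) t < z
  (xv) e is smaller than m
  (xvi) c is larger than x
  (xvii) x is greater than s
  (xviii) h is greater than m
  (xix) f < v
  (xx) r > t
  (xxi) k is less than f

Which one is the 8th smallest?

Piecing the relations together gives one ordering: t < k < f < s < e < r < v < z < x < c < m < h.
The 8th smallest is z.

z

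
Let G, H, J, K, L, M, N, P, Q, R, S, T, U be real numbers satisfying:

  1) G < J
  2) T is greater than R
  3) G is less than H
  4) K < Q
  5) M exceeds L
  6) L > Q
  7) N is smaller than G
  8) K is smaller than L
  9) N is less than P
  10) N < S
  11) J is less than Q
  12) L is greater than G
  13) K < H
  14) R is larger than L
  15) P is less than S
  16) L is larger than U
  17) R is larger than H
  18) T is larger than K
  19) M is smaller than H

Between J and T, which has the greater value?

Chaining the given relations: J < Q < L < M < H < R < T.
So J < T; T is the larger of the two.

T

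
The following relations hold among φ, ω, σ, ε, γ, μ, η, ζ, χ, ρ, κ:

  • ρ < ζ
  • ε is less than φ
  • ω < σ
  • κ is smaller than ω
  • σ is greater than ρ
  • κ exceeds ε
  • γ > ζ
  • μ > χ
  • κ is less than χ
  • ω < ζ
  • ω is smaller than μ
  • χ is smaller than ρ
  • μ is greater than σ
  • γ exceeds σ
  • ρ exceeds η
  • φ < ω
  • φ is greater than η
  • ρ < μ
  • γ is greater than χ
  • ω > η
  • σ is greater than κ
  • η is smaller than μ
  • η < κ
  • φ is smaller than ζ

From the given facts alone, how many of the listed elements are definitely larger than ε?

The elements the relations force above ε are φ, κ, ω, χ, ρ, σ, ζ, γ, μ — no chain reaches any other.
That is 9.

9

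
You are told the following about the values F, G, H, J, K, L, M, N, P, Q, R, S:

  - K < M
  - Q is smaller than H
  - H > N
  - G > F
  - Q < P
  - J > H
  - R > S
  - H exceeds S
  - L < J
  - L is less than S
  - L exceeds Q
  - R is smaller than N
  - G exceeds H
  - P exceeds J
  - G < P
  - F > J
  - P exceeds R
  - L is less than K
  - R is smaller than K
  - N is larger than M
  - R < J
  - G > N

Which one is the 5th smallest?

Piecing the relations together gives one ordering: Q < L < S < R < K < M < N < H < J < F < G < P.
The 5th smallest is K.

K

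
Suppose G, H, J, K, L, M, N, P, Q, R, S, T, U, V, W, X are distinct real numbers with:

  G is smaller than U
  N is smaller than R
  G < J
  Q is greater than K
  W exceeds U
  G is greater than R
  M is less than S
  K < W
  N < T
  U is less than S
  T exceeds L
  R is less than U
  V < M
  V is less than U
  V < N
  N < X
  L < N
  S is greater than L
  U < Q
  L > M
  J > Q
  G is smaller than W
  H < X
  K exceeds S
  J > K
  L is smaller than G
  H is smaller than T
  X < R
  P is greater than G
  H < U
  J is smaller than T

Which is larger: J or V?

J

V < M < L < N < X < R < G < U < S < K < Q < J, by transitivity through M, L, N, X, R, G, U, S, K, Q.
So V < J; J is the larger of the two.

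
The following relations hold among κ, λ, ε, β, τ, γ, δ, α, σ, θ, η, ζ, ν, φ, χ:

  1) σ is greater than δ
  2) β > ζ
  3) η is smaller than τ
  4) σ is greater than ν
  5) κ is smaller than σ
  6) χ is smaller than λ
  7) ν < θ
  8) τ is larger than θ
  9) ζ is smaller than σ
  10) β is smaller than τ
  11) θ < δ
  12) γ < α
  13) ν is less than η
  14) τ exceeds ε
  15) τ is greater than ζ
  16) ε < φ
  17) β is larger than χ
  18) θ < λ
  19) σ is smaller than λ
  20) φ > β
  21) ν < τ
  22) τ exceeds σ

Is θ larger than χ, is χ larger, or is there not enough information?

Following every chain through θ: above θ we get δ, σ, τ, λ; below θ we get ν.
χ is not reached, and no chain runs the other way from χ to θ.
So the given relations leave the order of θ and χ undetermined.

undetermined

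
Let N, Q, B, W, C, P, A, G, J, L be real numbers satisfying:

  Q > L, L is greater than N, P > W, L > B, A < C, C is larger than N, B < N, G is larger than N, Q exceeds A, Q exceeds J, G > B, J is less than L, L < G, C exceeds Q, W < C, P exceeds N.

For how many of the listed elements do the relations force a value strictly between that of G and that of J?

1

Chaining upward from J reaches: L, Q, C.
Chaining downward from G reaches: B, N, L.
Strictly between J and G are those in both lists: L — 1 element.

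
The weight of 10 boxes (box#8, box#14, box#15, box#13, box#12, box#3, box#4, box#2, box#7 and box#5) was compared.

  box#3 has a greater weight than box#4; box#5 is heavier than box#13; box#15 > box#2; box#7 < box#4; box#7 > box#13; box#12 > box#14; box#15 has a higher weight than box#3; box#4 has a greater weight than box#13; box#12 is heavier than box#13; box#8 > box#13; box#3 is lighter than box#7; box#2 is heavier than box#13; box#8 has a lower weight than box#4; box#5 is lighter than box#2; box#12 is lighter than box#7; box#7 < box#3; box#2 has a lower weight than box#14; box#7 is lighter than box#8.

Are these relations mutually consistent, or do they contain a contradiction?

We have box#3 < box#7 stated directly, yet also box#7 < box#8 < box#4 < box#3 by chaining the others — so box#7 < box#3. Contradiction.

inconsistent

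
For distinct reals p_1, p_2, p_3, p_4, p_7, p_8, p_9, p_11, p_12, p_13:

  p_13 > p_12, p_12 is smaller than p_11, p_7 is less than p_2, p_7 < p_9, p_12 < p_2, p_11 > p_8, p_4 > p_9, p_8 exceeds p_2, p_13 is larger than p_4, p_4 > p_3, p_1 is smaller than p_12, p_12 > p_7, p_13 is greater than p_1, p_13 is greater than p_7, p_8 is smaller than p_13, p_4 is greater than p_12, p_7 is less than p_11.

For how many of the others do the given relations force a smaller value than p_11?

5

The elements the relations force below p_11 are p_1, p_7, p_12, p_2, p_8 — no chain reaches any other.
That is 5.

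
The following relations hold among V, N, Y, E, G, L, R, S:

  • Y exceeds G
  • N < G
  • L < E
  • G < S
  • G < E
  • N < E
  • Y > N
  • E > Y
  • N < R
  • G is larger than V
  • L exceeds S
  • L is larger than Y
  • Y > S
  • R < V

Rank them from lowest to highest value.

N < R < V < G < S < Y < L < E

Each adjacent pair is fixed by a given relation: N < R; R < V; V < G; G < S; S < Y; Y < L; L < E. Chaining them end to end gives the full order.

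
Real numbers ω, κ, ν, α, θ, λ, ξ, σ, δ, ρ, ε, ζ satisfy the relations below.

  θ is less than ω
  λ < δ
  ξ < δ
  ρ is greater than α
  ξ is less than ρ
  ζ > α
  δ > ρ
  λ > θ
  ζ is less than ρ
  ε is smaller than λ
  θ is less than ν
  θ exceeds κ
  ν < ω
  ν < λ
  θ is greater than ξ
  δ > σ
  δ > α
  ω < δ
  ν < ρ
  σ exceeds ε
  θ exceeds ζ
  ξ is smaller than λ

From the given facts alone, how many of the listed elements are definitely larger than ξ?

6

From ξ the given relations immediately reach θ, λ, ρ, δ.
From those, ν, ω — 6 in total.
Nothing else is reachable above ξ; 6 in all.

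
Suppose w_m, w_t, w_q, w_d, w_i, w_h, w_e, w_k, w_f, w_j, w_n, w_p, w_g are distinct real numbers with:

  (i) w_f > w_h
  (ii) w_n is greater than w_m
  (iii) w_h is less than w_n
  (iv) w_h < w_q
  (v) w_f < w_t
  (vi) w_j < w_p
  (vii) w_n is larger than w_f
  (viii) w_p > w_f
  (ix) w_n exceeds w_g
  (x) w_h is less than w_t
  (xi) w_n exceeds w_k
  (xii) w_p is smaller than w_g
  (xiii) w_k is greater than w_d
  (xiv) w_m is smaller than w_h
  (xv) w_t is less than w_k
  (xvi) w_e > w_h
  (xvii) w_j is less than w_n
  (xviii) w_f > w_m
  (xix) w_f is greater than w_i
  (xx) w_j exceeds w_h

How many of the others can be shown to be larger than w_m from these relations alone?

10

From w_m the given relations immediately reach w_h, w_f, w_n.
From those, w_j, w_p, w_t, w_q, w_e — 8 in total.
From those, w_g, w_k — 10 in total.
No other element is forced above w_m by the given relations, so the count is 10.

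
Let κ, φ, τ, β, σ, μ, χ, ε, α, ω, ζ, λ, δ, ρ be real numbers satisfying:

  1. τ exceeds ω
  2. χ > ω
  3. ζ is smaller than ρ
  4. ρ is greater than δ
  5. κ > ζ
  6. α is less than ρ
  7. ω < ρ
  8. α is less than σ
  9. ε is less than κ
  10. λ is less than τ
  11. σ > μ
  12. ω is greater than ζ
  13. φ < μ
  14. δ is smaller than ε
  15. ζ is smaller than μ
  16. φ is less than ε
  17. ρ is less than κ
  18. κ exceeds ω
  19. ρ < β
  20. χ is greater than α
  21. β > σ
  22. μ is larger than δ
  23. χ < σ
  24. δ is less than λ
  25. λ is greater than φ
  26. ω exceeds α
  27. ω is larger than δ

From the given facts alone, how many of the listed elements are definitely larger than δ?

Directly above δ: ω, ρ, λ, μ, ε.
One step further: χ, τ, σ, β, κ (10 so far).
Nothing else is reachable above δ; 10 in all.

10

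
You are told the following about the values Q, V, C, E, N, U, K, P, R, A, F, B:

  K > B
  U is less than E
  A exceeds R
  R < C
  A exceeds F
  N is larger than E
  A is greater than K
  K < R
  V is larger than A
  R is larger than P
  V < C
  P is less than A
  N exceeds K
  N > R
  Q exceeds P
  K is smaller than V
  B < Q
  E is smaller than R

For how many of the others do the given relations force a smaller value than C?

The elements the relations force below C are U, P, B, E, K, F, R, A, V — no chain reaches any other.
That is 9.

9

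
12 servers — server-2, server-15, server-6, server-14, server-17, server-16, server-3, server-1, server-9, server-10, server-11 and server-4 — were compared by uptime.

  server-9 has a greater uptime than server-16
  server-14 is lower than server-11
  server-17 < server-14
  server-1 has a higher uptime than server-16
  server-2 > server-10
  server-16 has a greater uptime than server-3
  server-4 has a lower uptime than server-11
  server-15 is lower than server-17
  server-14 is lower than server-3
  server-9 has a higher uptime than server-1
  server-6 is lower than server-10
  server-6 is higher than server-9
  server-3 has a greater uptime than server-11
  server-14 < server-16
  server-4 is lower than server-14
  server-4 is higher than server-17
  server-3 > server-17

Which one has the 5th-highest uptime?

server-1

The consecutive relations fix a unique order: server-15 < server-17 < server-4 < server-14 < server-11 < server-3 < server-16 < server-1 < server-9 < server-6 < server-10 < server-2.
The 5th largest is server-1.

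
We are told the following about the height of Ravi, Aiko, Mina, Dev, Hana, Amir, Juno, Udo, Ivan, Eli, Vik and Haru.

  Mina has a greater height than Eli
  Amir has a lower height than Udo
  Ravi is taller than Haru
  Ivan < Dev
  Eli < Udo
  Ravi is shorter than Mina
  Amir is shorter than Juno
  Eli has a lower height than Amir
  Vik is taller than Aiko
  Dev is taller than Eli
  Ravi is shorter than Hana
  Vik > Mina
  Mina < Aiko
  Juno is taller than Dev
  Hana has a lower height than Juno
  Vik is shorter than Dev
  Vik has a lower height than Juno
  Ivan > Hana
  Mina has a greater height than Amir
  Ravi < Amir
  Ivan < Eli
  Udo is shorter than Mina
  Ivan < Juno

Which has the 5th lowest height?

Piecing the relations together gives one ordering: Haru < Ravi < Hana < Ivan < Eli < Amir < Udo < Mina < Aiko < Vik < Dev < Juno.
The 5th smallest is Eli.

Eli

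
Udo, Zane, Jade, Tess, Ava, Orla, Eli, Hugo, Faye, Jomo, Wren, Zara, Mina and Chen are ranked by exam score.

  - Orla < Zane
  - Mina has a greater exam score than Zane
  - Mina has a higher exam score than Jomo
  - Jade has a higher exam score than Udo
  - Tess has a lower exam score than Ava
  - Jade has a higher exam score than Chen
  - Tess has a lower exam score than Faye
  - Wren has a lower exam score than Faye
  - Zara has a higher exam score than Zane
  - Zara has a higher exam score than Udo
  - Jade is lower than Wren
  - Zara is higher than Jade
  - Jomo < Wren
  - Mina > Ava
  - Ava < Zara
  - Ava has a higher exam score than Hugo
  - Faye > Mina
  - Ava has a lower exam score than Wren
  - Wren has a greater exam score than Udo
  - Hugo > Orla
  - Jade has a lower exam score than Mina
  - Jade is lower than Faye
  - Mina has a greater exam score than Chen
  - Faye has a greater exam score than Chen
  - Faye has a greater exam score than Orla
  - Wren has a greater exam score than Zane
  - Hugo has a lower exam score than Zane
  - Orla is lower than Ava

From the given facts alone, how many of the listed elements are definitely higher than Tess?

5

The elements the relations force above Tess are Ava, Zara, Mina, Wren, Faye — no chain reaches any other.
That is 5.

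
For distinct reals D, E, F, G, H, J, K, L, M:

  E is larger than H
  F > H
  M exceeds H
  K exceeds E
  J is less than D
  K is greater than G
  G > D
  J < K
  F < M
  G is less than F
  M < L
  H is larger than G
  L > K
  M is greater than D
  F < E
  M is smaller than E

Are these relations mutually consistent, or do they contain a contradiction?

consistent

The single ordering J < D < G < H < F < M < E < K < L satisfies every listed relation, so no contradiction arises.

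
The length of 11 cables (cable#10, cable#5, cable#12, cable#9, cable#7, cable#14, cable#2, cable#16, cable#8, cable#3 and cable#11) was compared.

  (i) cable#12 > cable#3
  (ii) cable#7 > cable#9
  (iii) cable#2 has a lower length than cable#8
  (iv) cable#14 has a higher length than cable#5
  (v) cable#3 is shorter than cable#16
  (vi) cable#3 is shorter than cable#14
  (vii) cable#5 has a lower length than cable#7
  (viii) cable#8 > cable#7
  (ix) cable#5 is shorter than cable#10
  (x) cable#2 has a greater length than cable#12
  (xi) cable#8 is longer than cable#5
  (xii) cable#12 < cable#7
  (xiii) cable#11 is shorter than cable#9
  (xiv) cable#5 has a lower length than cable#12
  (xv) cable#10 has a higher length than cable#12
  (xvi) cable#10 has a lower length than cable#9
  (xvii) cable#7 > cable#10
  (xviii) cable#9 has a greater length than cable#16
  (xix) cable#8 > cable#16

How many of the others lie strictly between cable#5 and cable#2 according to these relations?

1

Chaining upward from cable#5 reaches: cable#12, cable#10, cable#9, cable#7, cable#14, cable#8.
Chaining downward from cable#2 reaches: cable#3, cable#12.
Strictly between cable#5 and cable#2 are those in both lists: cable#12 — 1 element.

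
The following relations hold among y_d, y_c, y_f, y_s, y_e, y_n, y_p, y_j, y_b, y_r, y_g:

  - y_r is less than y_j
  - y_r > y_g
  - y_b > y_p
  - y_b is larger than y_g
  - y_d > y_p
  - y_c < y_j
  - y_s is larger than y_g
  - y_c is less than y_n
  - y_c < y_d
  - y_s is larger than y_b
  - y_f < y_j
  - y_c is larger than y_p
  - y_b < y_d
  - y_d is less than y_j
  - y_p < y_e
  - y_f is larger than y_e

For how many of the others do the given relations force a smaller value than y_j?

8

From y_j the given relations immediately reach y_r, y_c, y_d, y_f.
From those, y_g, y_p, y_b, y_e — 8 in total.
Nothing else is reachable below y_j; 8 in all.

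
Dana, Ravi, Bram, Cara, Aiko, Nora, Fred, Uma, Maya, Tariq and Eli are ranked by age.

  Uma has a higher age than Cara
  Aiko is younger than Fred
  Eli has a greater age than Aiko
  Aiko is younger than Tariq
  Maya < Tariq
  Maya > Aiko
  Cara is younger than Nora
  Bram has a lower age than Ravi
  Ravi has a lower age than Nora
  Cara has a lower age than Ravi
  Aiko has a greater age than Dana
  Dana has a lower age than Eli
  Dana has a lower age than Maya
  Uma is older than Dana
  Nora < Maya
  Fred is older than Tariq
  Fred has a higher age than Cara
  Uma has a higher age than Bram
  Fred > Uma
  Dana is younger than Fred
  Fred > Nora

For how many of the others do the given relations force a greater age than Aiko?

4

The elements the relations force above Aiko are Eli, Maya, Tariq, Fred — no chain reaches any other.
That is 4.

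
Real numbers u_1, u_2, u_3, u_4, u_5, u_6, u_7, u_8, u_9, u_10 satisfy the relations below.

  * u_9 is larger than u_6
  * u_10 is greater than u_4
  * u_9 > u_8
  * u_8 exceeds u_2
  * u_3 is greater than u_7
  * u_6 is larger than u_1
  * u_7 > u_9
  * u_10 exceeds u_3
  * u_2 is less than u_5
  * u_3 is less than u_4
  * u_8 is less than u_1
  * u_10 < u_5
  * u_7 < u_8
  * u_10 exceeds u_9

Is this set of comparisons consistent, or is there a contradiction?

inconsistent

We have u_7 < u_8 stated directly, yet also u_8 < u_1 < u_6 < u_9 < u_7 by chaining the others — so u_8 < u_7. Contradiction.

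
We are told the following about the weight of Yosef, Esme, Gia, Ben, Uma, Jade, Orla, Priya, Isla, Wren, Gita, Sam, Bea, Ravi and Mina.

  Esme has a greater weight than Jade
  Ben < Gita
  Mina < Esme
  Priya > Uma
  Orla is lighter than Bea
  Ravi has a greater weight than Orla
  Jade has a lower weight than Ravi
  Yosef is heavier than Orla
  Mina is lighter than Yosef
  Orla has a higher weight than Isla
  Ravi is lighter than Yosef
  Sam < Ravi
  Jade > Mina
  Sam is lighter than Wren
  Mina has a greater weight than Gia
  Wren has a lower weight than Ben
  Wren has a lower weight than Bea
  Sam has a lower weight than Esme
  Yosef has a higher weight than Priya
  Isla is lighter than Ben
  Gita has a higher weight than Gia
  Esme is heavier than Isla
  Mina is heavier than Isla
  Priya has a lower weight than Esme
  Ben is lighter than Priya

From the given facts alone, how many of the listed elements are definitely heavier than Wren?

Directly above Wren: Ben, Bea.
One step further: Priya, Gita (4 so far).
One step further: Esme, Yosef (6 so far).
No other element is forced above Wren by the given relations, so the count is 6.

6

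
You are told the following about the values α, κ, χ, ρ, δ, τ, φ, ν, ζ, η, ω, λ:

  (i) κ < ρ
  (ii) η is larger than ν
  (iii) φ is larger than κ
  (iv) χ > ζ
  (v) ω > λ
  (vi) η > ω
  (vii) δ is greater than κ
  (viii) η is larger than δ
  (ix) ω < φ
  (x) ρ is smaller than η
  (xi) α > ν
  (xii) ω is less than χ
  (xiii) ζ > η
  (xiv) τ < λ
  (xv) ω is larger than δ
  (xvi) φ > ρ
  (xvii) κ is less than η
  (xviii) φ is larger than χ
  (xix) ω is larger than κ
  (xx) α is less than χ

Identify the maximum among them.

φ

Chaining downward from φ: directly below it, κ, ρ, ω, χ; then λ, δ, α, ζ; then τ, ν, η.
That covers every other element, and nothing is given above φ, so φ is the maximum.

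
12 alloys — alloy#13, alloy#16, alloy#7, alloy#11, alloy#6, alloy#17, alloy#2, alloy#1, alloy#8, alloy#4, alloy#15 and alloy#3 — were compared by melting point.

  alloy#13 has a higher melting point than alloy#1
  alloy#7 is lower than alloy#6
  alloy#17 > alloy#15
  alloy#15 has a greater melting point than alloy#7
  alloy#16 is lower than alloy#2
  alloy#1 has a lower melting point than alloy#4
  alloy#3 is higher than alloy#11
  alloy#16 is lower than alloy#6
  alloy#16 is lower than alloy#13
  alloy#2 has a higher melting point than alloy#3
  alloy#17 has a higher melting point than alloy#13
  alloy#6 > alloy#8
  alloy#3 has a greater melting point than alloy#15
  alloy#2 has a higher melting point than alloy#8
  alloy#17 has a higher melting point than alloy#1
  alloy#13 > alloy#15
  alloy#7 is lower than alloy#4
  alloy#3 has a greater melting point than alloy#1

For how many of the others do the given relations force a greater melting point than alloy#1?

The elements the relations force above alloy#1 are alloy#4, alloy#3, alloy#13, alloy#17, alloy#2 — no chain reaches any other.
That is 5.

5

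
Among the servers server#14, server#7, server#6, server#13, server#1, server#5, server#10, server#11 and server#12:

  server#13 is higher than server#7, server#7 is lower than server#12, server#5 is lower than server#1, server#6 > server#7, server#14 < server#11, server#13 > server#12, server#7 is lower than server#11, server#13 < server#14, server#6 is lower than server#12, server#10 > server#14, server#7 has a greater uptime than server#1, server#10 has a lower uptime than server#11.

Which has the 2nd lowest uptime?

Chaining the given pairs: server#5 < server#1 < server#7 < server#6 < server#12 < server#13 < server#14 < server#10 < server#11.
The 2nd smallest is server#1.

server#1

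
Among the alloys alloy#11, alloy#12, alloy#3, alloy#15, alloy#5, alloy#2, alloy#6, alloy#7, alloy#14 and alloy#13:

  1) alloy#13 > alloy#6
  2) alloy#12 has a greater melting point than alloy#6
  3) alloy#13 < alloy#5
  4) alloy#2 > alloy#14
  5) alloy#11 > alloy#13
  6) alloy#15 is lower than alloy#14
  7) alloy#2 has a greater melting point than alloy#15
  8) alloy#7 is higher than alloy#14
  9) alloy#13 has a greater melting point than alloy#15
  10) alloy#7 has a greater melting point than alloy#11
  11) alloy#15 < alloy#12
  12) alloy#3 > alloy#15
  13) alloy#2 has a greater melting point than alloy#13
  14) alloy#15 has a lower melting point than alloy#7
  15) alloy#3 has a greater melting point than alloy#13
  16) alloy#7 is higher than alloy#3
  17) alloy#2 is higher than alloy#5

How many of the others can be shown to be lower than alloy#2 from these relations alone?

The elements the relations force below alloy#2 are alloy#15, alloy#6, alloy#13, alloy#14, alloy#5 — no chain reaches any other.
That is 5.

5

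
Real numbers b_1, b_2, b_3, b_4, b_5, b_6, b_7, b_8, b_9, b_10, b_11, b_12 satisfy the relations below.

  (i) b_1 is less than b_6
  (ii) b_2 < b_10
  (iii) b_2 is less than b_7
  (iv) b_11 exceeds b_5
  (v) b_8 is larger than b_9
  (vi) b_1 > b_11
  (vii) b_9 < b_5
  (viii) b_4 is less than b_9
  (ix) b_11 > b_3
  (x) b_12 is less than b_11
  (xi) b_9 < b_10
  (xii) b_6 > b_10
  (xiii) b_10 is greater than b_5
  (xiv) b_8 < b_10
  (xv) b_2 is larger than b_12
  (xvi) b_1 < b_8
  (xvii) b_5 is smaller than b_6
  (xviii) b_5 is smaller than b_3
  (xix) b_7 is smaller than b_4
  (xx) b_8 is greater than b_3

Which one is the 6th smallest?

The consecutive relations fix a unique order: b_12 < b_2 < b_7 < b_4 < b_9 < b_5 < b_3 < b_11 < b_1 < b_8 < b_10 < b_6.
The 6th smallest is b_5.

b_5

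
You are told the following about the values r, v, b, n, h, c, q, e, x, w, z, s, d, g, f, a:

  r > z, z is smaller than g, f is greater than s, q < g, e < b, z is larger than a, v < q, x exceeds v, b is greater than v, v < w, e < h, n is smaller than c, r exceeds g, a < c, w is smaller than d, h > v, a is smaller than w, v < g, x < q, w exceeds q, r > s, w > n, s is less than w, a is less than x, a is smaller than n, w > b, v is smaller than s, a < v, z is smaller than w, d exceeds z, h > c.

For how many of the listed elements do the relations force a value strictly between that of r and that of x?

2

Chaining upward from x reaches: q, g, w, d.
Chaining downward from r reaches: a, v, s, z, q, g.
Strictly between x and r are those in both lists: q, g — 2 elements.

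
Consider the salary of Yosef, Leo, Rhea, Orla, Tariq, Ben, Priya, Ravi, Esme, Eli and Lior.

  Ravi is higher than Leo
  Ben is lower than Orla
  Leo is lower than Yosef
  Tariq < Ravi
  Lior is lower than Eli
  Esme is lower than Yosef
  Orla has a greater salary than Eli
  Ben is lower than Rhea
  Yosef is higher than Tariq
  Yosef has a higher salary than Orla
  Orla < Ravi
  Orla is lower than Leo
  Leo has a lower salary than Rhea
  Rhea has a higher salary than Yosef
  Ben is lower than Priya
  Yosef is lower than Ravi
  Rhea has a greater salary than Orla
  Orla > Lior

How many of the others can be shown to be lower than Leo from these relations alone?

The elements the relations force below Leo are Lior, Ben, Eli, Orla — no chain reaches any other.
That is 4.

4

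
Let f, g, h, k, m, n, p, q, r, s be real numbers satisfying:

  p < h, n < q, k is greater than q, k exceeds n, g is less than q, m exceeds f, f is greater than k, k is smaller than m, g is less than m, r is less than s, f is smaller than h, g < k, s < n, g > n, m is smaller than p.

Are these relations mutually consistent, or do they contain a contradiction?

consistent

Every relation is compatible with r < s < n < g < q < k < f < m < p < h; the set is consistent.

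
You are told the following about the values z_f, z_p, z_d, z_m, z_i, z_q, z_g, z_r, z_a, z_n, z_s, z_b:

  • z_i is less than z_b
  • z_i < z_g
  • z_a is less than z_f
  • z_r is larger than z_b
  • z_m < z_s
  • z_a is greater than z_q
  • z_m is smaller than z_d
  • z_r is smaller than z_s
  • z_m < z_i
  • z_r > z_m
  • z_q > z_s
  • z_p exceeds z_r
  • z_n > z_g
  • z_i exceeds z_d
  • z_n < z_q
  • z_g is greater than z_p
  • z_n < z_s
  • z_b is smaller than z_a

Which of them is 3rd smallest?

z_i

Chaining the given pairs: z_m < z_d < z_i < z_b < z_r < z_p < z_g < z_n < z_s < z_q < z_a < z_f.
Counting 3 from the smallest end gives z_i.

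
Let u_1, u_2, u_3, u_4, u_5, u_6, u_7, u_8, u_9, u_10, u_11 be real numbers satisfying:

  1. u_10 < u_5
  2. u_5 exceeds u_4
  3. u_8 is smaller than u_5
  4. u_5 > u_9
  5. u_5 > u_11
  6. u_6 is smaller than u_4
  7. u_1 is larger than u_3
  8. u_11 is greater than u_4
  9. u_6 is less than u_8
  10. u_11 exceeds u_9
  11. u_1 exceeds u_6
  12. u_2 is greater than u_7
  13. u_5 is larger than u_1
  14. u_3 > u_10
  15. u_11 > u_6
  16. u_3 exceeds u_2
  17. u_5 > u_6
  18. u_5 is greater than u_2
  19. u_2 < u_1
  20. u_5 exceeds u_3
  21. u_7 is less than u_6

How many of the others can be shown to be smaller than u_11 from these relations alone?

4

From u_11 the given relations immediately reach u_6, u_9, u_4.
From those, u_7 — 4 in total.
No other element is forced below u_11 by the given relations, so the count is 4.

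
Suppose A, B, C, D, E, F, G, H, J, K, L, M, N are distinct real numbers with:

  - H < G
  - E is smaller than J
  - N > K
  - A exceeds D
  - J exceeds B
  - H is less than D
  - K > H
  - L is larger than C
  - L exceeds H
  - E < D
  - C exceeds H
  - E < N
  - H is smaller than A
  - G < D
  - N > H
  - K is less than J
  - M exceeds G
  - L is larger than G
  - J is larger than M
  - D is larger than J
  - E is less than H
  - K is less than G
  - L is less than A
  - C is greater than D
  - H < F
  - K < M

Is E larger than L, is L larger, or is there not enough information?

E < H and H < K give E < K.
With K < G: E < H < K < G.
Then G < M extends the chain to M.
Then M < J extends the chain to J.
Then J < D extends the chain to D.
Then D < C extends the chain to C.
With C < L: E < H < K < G < M < J < D < C < L.
So L is larger.

L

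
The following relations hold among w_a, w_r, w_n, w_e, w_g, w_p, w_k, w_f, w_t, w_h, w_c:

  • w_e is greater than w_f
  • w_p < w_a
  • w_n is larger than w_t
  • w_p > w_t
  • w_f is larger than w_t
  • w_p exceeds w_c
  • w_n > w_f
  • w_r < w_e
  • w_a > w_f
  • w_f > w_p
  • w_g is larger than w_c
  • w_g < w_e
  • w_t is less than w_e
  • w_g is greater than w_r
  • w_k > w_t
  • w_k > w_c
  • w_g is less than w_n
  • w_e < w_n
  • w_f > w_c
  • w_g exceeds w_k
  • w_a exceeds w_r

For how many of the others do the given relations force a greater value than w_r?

From w_r the given relations immediately reach w_g, w_a, w_e.
From those, w_n — 4 in total.
No other element is forced above w_r by the given relations, so the count is 4.

4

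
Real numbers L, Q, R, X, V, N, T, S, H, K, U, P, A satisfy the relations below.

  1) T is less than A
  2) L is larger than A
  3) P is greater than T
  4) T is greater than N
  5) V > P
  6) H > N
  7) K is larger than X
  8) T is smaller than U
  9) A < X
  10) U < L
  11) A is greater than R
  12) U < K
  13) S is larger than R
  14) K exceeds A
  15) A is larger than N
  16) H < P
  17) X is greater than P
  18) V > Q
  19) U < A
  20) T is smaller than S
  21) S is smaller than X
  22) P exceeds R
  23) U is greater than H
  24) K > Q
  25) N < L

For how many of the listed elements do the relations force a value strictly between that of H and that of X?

The relations place H below X. An element lies strictly between them when it is forced above H and also forced below X.
Above H: {U, P, A, K, L, V}. Below X: {N, T, U, R, S, P, A}.
Intersection: {U, P, A} — 3.

3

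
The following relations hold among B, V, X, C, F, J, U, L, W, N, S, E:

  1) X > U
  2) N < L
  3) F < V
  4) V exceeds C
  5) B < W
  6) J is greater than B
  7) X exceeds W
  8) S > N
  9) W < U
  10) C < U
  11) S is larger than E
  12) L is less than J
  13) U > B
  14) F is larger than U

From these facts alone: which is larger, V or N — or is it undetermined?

Following every chain through N: above N we get L, S, J.
V is not reached, and no chain runs the other way from V to N.
So the given relations leave the order of N and V undetermined.

undetermined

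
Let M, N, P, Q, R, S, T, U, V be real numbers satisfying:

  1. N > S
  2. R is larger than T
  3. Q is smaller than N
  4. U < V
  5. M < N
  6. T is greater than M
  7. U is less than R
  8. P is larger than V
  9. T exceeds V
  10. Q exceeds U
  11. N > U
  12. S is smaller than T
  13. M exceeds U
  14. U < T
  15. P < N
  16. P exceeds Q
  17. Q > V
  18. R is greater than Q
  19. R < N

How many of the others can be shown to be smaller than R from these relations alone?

Directly below R: U, Q, T.
One step further: M, V, S (6 so far).
Nothing else is reachable below R; 6 in all.

6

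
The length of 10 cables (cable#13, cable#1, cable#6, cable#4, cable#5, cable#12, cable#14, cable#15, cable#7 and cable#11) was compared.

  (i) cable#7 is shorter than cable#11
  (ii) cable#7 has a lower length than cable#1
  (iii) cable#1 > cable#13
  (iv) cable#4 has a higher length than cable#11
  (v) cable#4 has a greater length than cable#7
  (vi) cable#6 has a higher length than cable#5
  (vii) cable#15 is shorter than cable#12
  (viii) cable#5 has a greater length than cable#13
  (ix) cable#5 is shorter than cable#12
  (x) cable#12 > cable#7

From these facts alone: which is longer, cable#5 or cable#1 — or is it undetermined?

Following every chain through cable#5: above cable#5 we get cable#6, cable#12; below cable#5 we get cable#13.
cable#1 is not reached, and no chain runs the other way from cable#1 to cable#5.
So the given relations leave the order of cable#5 and cable#1 undetermined.

undetermined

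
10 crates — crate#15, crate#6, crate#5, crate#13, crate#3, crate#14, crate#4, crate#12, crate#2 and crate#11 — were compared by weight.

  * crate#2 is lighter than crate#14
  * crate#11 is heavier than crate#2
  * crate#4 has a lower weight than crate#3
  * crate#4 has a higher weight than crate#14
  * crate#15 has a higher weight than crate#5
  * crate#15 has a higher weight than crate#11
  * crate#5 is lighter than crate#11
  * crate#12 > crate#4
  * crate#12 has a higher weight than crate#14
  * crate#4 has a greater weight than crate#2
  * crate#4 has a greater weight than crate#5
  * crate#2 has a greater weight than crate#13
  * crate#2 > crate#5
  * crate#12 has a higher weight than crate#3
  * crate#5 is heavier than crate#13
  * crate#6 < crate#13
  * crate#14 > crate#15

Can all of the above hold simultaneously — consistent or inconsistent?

Every relation is compatible with crate#6 < crate#13 < crate#5 < crate#2 < crate#11 < crate#15 < crate#14 < crate#4 < crate#3 < crate#12; the set is consistent.

consistent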